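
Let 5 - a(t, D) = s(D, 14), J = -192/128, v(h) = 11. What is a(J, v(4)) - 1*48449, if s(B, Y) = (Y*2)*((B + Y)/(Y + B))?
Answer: -48472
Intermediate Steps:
J = -3/2 (J = -192*1/128 = -3/2 ≈ -1.5000)
s(B, Y) = 2*Y (s(B, Y) = (2*Y)*((B + Y)/(B + Y)) = (2*Y)*1 = 2*Y)
a(t, D) = -23 (a(t, D) = 5 - 2*14 = 5 - 1*28 = 5 - 28 = -23)
a(J, v(4)) - 1*48449 = -23 - 1*48449 = -23 - 48449 = -48472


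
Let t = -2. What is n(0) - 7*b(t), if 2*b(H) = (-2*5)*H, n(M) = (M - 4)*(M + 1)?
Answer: -74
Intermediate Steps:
n(M) = (1 + M)*(-4 + M) (n(M) = (-4 + M)*(1 + M) = (1 + M)*(-4 + M))
b(H) = -5*H (b(H) = ((-2*5)*H)/2 = (-10*H)/2 = -5*H)
n(0) - 7*b(t) = (-4 + 0**2 - 3*0) - (-35)*(-2) = (-4 + 0 + 0) - 7*10 = -4 - 70 = -74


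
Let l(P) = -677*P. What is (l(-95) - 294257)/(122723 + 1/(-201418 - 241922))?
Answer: -101942486280/54408014819 ≈ -1.8737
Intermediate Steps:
(l(-95) - 294257)/(122723 + 1/(-201418 - 241922)) = (-677*(-95) - 294257)/(122723 + 1/(-201418 - 241922)) = (64315 - 294257)/(122723 + 1/(-443340)) = -229942/(122723 - 1/443340) = -229942/54408014819/443340 = -229942*443340/54408014819 = -101942486280/54408014819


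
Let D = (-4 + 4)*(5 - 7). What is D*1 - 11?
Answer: -11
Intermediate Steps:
D = 0 (D = 0*(-2) = 0)
D*1 - 11 = 0*1 - 11 = 0 - 11 = -11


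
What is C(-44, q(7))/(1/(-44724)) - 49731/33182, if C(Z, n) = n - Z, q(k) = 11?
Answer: -81621796971/33182 ≈ -2.4598e+6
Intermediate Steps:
C(-44, q(7))/(1/(-44724)) - 49731/33182 = (11 - 1*(-44))/(1/(-44724)) - 49731/33182 = (11 + 44)/(-1/44724) - 49731*1/33182 = 55*(-44724) - 49731/33182 = -2459820 - 49731/33182 = -81621796971/33182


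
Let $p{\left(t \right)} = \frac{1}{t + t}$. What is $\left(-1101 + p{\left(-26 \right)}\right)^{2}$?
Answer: $\frac{3277906009}{2704} \approx 1.2122 \cdot 10^{6}$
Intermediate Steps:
$p{\left(t \right)} = \frac{1}{2 t}$
$\left(-1101 + p{\left(-26 \right)}\right)^{2} = \left(-1101 + \frac{1}{2 \left(-26\right)}\right)^{2} = \left(-1101 + \frac{1}{2} \left(- \frac{1}{26}\right)\right)^{2} = \left(-1101 - \frac{1}{52}\right)^{2} = \left(- \frac{57253}{52}\right)^{2} = \frac{3277906009}{2704}$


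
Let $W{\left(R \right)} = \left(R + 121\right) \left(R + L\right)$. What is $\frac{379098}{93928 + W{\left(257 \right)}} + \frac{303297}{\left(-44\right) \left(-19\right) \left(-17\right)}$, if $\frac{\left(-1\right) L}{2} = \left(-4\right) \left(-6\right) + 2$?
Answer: $- \frac{72140595}{3771196} \approx -19.129$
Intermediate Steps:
$L = -52$ ($L = - 2 \left(\left(-4\right) \left(-6\right) + 2\right) = - 2 \left(24 + 2\right) = \left(-2\right) 26 = -52$)
$W{\left(R \right)} = \left(-52 + R\right) \left(121 + R\right)$ ($W{\left(R \right)} = \left(R + 121\right) \left(R - 52\right) = \left(121 + R\right) \left(-52 + R\right) = \left(-52 + R\right) \left(121 + R\right)$)
$\frac{379098}{93928 + W{\left(257 \right)}} + \frac{303297}{\left(-44\right) \left(-19\right) \left(-17\right)} = \frac{379098}{93928 + \left(-6292 + 257^{2} + 69 \cdot 257\right)} + \frac{303297}{\left(-44\right) \left(-19\right) \left(-17\right)} = \frac{379098}{93928 + \left(-6292 + 66049 + 17733\right)} + \frac{303297}{836 \left(-17\right)} = \frac{379098}{93928 + 77490} + \frac{303297}{-14212} = \frac{379098}{171418} + 303297 \left(- \frac{1}{14212}\right) = 379098 \cdot \frac{1}{171418} - \frac{939}{44} = \frac{189549}{85709} - \frac{939}{44} = - \frac{72140595}{3771196}$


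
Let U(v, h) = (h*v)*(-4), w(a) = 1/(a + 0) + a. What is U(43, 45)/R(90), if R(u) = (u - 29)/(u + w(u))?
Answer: -1393286/61 ≈ -22841.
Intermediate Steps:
w(a) = a + 1/a (w(a) = 1/a + a = a + 1/a)
U(v, h) = -4*h*v
R(u) = (-29 + u)/(1/u + 2*u) (R(u) = (u - 29)/(u + (u + 1/u)) = (-29 + u)/(1/u + 2*u))
U(43, 45)/R(90) = (-4*45*43)/((90*(-29 + 90)/(1 + 2*90²))) = -7740/(90*61/(1 + 2*8100)) = -7740/(90*61/(1 + 16200)) = -7740/(90*61/16201) = -7740/(90*(1/16201)*61) = -7740/5490/16201 = -7740*16201/5490 = -1393286/61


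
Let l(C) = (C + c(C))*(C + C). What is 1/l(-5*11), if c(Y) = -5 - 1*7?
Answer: 1/7370 ≈ 0.00013569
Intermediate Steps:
c(Y) = -12 (c(Y) = -5 - 7 = -12)
l(C) = 2*C*(-12 + C) (l(C) = (C - 12)*(C + C) = (-12 + C)*(2*C) = 2*C*(-12 + C))
1/l(-5*11) = 1/(2*(-5*11)*(-12 - 5*11)) = 1/(2*(-55)*(-12 - 55)) = 1/(2*(-55)*(-67)) = 1/7370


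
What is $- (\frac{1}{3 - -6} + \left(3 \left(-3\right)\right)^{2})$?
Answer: $- \frac{730}{9} \approx -81.111$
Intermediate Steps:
$- (\frac{1}{3 - -6} + \left(3 \left(-3\right)\right)^{2}) = - (\frac{1}{3 + 6} + \left(-9\right)^{2}) = - (\frac{1}{9} + 81) = \left(-1\right) \frac{730}{9} = - \frac{730}{9}$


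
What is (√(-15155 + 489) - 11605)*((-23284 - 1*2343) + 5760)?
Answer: 230556535 - 19867*I*√14666 ≈ 2.3056e+8 - 2.406e+6*I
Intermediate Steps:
(√(-15155 + 489) - 11605)*((-23284 - 1*2343) + 5760) = (√(-14666) - 11605)*((-23284 - 2343) + 5760) = (I*√14666 - 11605)*(-25627 + 5760) = (-11605 + I*√14666)*(-19867) = 230556535 - 19867*I*√14666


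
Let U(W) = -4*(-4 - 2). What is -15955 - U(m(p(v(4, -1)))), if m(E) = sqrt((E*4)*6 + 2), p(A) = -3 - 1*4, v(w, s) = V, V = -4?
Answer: -15979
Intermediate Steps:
v(w, s) = -4
p(A) = -7 (p(A) = -3 - 4 = -7)
m(E) = sqrt(2 + 24*E) (m(E) = sqrt((4*E)*6 + 2) = sqrt(24*E + 2) = sqrt(2 + 24*E))
U(W) = 24 (U(W) = -4*(-6) = 24)
-15955 - U(m(p(v(4, -1)))) = -15955 - 1*24 = -15955 - 24 = -15979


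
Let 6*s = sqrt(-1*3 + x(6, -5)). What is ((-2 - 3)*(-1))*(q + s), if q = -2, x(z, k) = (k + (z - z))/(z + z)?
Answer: -10 + 5*I*sqrt(123)/36 ≈ -10.0 + 1.5404*I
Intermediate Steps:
x(z, k) = k/(2*z) (x(z, k) = (k + 0)/((2*z)) = k*(1/(2*z)) = k/(2*z))
s = I*sqrt(123)/36 (s = sqrt(-1*3 + (1/2)*(-5)/6)/6 = sqrt(-3 + (1/2)*(-5)*(1/6))/6 = sqrt(-3 - 5/12)/6 = sqrt(-41/12)/6 = (I*sqrt(123)/6)/6 = I*sqrt(123)/36 ≈ 0.30807*I)
((-2 - 3)*(-1))*(q + s) = ((-2 - 3)*(-1))*(-2 + I*sqrt(123)/36) = (-5*(-1))*(-2 + I*sqrt(123)/36) = 5*(-2 + I*sqrt(123)/36) = -10 + 5*I*sqrt(123)/36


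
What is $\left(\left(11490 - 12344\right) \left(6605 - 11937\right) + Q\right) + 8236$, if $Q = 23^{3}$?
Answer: $4573931$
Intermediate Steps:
$Q = 12167$
$\left(\left(11490 - 12344\right) \left(6605 - 11937\right) + Q\right) + 8236 = \left(\left(11490 - 12344\right) \left(6605 - 11937\right) + 12167\right) + 8236 = \left(\left(-854\right) \left(-5332\right) + 12167\right) + 8236 = \left(4553528 + 12167\right) + 8236 = 4565695 + 8236 = 4573931$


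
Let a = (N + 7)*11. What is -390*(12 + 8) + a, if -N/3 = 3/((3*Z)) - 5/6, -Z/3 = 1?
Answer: -15369/2 ≈ -7684.5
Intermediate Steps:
Z = -3 (Z = -3*1 = -3)
N = 7/2 (N = -3*(3/((3*(-3))) - 5/6) = -3*(3/(-9) - 5*1/6) = -3*(3*(-1/9) - 5/6) = -3*(-1/3 - 5/6) = -3*(-7/6) = 7/2 ≈ 3.5000)
a = 231/2 (a = (7/2 + 7)*11 = (21/2)*11 = 231/2 ≈ 115.50)
-390*(12 + 8) + a = -390*(12 + 8) + 231/2 = -390*20 + 231/2 = -7800 + 231/2 = -15369/2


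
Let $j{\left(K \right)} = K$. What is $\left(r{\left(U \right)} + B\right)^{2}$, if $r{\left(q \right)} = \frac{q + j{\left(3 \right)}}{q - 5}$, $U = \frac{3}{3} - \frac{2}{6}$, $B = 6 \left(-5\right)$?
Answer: $\frac{160801}{169} \approx 951.49$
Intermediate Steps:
$B = -30$
$U = \frac{2}{3}$ ($U = 3 \cdot \frac{1}{3} - \frac{1}{3} = 1 - \frac{1}{3} = \frac{2}{3} \approx 0.66667$)
$r{\left(q \right)} = \frac{3 + q}{-5 + q}$ ($r{\left(q \right)} = \frac{q + 3}{q - 5} = \frac{3 + q}{-5 + q}$)
$\left(r{\left(U \right)} + B\right)^{2} = \left(\frac{3 + \frac{2}{3}}{-5 + \frac{2}{3}} - 30\right)^{2} = \left(\frac{1}{- \frac{13}{3}} \cdot \frac{11}{3} - 30\right)^{2} = \left(\left(- \frac{3}{13}\right) \frac{11}{3} - 30\right)^{2} = \left(- \frac{11}{13} - 30\right)^{2} = \left(- \frac{401}{13}\right)^{2} = \frac{160801}{169}$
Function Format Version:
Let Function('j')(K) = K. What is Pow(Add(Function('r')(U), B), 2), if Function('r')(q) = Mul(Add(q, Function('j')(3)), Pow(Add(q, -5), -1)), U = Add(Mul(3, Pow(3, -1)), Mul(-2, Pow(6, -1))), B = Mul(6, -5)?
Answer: Rational(160801, 169) ≈ 951.49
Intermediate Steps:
B = -30
U = Rational(2, 3) (U = Add(Mul(3, Rational(1, 3)), Mul(-2, Rational(1, 6))) = Add(1, Rational(-1, 3)) = Rational(2, 3) ≈ 0.66667)
Function('r')(q) = Mul(Pow(Add(-5, q), -1), Add(3, q)) (Function('r')(q) = Mul(Add(q, 3), Pow(Add(q, -5), -1)) = Mul(Add(3, q), Pow(Add(-5, q), -1)) = Mul(Pow(Add(-5, q), -1), Add(3, q)))
Pow(Add(Function('r')(U), B), 2) = Pow(Add(Mul(Pow(Add(-5, Rational(2, 3)), -1), Add(3, Rational(2, 3))), -30), 2) = Pow(Add(Mul(Pow(Rational(-13, 3), -1), Rational(11, 3)), -30), 2) = Pow(Add(Mul(Rational(-3, 13), Rational(11, 3)), -30), 2) = Pow(Add(Rational(-11, 13), -30), 2) = Pow(Rational(-401, 13), 2) = Rational(160801, 169)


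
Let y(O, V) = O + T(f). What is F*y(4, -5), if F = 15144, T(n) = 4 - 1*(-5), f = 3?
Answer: 196872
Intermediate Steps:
T(n) = 9 (T(n) = 4 + 5 = 9)
y(O, V) = 9 + O (y(O, V) = O + 9 = 9 + O)
F*y(4, -5) = 15144*(9 + 4) = 15144*13 = 196872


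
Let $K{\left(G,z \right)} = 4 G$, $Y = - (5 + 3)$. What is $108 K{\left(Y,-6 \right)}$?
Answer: $-3456$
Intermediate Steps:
$Y = -8$ ($Y = \left(-1\right) 8 = -8$)
$108 K{\left(Y,-6 \right)} = 108 \cdot 4 \left(-8\right) = 108 \left(-32\right) = -3456$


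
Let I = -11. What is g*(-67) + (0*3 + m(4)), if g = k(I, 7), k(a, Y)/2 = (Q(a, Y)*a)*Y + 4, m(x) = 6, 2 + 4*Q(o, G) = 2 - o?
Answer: 55689/2 ≈ 27845.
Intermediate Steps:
Q(o, G) = -o/4 (Q(o, G) = -½ + (2 - o)/4 = -½ + (½ - o/4) = -o/4)
k(a, Y) = 8 - Y*a²/2 (k(a, Y) = 2*(((-a/4)*a)*Y + 4) = 2*((-a²/4)*Y + 4) = 2*(-Y*a²/4 + 4) = 2*(4 - Y*a²/4) = 8 - Y*a²/2)
g = -831/2 (g = 8 - ½*7*(-11)² = 8 - ½*7*121 = 8 - 847/2 = -831/2 ≈ -415.50)
g*(-67) + (0*3 + m(4)) = -831/2*(-67) + (0*3 + 6) = 55677/2 + (0 + 6) = 55677/2 + 6 = 55689/2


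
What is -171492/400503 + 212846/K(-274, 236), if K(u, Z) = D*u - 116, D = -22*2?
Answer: 13866307843/797000970 ≈ 17.398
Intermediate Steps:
D = -44
K(u, Z) = -116 - 44*u (K(u, Z) = -44*u - 116 = -116 - 44*u)
-171492/400503 + 212846/K(-274, 236) = -171492/400503 + 212846/(-116 - 44*(-274)) = -171492*1/400503 + 212846/(-116 + 12056) = -57164/133501 + 212846/11940 = -57164/133501 + 212846*(1/11940) = -57164/133501 + 106423/5970 = 13866307843/797000970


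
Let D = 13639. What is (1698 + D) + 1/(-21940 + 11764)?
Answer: 156069311/10176 ≈ 15337.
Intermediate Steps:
(1698 + D) + 1/(-21940 + 11764) = (1698 + 13639) + 1/(-21940 + 11764) = 15337 + 1/(-10176) = 15337 - 1/10176 = 156069311/10176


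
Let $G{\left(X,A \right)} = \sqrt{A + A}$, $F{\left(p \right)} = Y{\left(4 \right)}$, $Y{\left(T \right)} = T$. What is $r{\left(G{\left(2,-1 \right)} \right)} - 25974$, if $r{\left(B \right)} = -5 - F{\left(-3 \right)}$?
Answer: $-25983$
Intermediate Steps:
$F{\left(p \right)} = 4$
$G{\left(X,A \right)} = \sqrt{2} \sqrt{A}$ ($G{\left(X,A \right)} = \sqrt{2 A} = \sqrt{2} \sqrt{A}$)
$r{\left(B \right)} = -9$ ($r{\left(B \right)} = -5 - 4 = -9$)
$r{\left(G{\left(2,-1 \right)} \right)} - 25974 = -9 - 25974 = -25983$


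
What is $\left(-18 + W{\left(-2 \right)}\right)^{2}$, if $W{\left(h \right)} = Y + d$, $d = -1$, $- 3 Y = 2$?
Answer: $\frac{3481}{9} \approx 386.78$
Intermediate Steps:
$Y = - \frac{2}{3}$ ($Y = \left(- \frac{1}{3}\right) 2 = - \frac{2}{3} \approx -0.66667$)
$W{\left(h \right)} = - \frac{5}{3}$ ($W{\left(h \right)} = - \frac{2}{3} - 1 = - \frac{5}{3}$)
$\left(-18 + W{\left(-2 \right)}\right)^{2} = \left(-18 - \frac{5}{3}\right)^{2} = \left(- \frac{59}{3}\right)^{2} = \frac{3481}{9}$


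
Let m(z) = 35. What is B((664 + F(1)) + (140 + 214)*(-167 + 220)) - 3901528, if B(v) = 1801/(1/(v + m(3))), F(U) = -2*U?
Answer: 31144131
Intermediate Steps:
B(v) = 63035 + 1801*v (B(v) = 1801/(1/(v + 35)) = 1801/(1/(35 + v)) = 1801*(35 + v) = 63035 + 1801*v)
B((664 + F(1)) + (140 + 214)*(-167 + 220)) - 3901528 = (63035 + 1801*((664 - 2*1) + (140 + 214)*(-167 + 220))) - 3901528 = (63035 + 1801*((664 - 2) + 354*53)) - 3901528 = (63035 + 1801*(662 + 18762)) - 3901528 = (63035 + 1801*19424) - 3901528 = (63035 + 34982624) - 3901528 = 35045659 - 3901528 = 31144131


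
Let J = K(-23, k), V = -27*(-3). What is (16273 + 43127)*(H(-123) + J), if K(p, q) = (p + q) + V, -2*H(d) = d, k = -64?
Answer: 3296700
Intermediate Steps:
H(d) = -d/2
V = 81
K(p, q) = 81 + p + q (K(p, q) = (p + q) + 81 = 81 + p + q)
J = -6 (J = 81 - 23 - 64 = -6)
(16273 + 43127)*(H(-123) + J) = (16273 + 43127)*(-½*(-123) - 6) = 59400*(123/2 - 6) = 59400*(111/2) = 3296700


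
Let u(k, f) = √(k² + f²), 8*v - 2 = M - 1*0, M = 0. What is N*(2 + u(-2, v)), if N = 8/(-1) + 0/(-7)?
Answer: -16 - 2*√65 ≈ -32.125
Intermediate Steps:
N = -8 (N = 8*(-1) + 0*(-⅐) = -8 + 0 = -8)
v = ¼ (v = ¼ + (0 - 1*0)/8 = ¼ + (0 + 0)/8 = ¼ + (⅛)*0 = ¼ + 0 = ¼ ≈ 0.25000)
u(k, f) = √(f² + k²)
N*(2 + u(-2, v)) = -8*(2 + √((¼)² + (-2)²)) = -8*(2 + √(1/16 + 4)) = -8*(2 + √(65/16)) = -8*(2 + √65/4) = -16 - 2*√65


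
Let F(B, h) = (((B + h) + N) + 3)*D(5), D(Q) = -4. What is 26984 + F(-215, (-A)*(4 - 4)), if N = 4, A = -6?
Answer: 27816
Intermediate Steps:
F(B, h) = -28 - 4*B - 4*h (F(B, h) = (((B + h) + 4) + 3)*(-4) = ((4 + B + h) + 3)*(-4) = (7 + B + h)*(-4) = -28 - 4*B - 4*h)
26984 + F(-215, (-A)*(4 - 4)) = 26984 + (-28 - 4*(-215) - 4*(-1*(-6))*(4 - 4)) = 26984 + (-28 + 860 - 24*0) = 26984 + (-28 + 860 - 4*0) = 26984 + (-28 + 860 + 0) = 26984 + 832 = 27816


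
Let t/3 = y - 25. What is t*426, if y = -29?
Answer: -69012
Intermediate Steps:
t = -162 (t = 3*(-29 - 25) = 3*(-54) = -162)
t*426 = -162*426 = -69012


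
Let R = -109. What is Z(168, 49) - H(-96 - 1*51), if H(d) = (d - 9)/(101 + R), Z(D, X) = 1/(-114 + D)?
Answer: -526/27 ≈ -19.481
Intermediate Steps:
H(d) = 9/8 - d/8 (H(d) = (d - 9)/(101 - 109) = (-9 + d)/(-8) = (-9 + d)*(-⅛) = 9/8 - d/8)
Z(168, 49) - H(-96 - 1*51) = 1/(-114 + 168) - (9/8 - (-96 - 1*51)/8) = 1/54 - (9/8 - (-96 - 51)/8) = 1/54 - (9/8 - ⅛*(-147)) = 1/54 - (9/8 + 147/8) = 1/54 - 1*39/2 = 1/54 - 39/2 = -526/27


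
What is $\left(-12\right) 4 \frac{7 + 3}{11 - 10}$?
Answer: $-480$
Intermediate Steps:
$\left(-12\right) 4 \frac{7 + 3}{11 - 10} = - 48 \cdot \frac{10}{1} = - 48 \cdot 10 \cdot 1 = \left(-48\right) 10 = -480$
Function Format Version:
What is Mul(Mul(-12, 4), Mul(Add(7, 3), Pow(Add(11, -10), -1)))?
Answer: -480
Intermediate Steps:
Mul(Mul(-12, 4), Mul(Add(7, 3), Pow(Add(11, -10), -1))) = Mul(-48, Mul(10, Pow(1, -1))) = Mul(-48, Mul(10, 1)) = Mul(-48, 10) = -480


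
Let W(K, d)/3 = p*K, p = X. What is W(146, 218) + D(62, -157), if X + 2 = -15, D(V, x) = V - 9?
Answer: -7393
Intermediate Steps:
D(V, x) = -9 + V
X = -17 (X = -2 - 15 = -17)
p = -17
W(K, d) = -51*K (W(K, d) = 3*(-17*K) = -51*K)
W(146, 218) + D(62, -157) = -51*146 + (-9 + 62) = -7446 + 53 = -7393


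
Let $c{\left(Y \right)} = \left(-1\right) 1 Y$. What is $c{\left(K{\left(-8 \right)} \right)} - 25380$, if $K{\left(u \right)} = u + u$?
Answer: $-25364$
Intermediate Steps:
$K{\left(u \right)} = 2 u$
$c{\left(Y \right)} = - Y$
$c{\left(K{\left(-8 \right)} \right)} - 25380 = - 2 \left(-8\right) - 25380 = \left(-1\right) \left(-16\right) - 25380 = 16 - 25380 = -25364$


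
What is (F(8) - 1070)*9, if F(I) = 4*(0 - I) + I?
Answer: -9846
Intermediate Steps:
F(I) = -3*I (F(I) = 4*(-I) + I = -4*I + I = -3*I)
(F(8) - 1070)*9 = (-3*8 - 1070)*9 = (-24 - 1070)*9 = -1094*9 = -9846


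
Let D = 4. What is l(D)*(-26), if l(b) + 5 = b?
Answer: 26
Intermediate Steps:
l(b) = -5 + b
l(D)*(-26) = (-5 + 4)*(-26) = -1*(-26) = 26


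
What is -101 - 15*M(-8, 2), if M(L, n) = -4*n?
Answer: 19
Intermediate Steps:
-101 - 15*M(-8, 2) = -101 - (-60)*2 = -101 - 15*(-8) = -101 + 120 = 19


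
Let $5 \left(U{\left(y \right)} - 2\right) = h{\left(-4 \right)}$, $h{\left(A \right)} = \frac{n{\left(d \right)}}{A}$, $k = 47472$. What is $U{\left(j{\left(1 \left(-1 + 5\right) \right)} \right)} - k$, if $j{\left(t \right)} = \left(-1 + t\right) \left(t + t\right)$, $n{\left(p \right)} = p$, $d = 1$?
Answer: $- \frac{949401}{20} \approx -47470.0$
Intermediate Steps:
$j{\left(t \right)} = 2 t \left(-1 + t\right)$ ($j{\left(t \right)} = \left(-1 + t\right) 2 t = 2 t \left(-1 + t\right)$)
$h{\left(A \right)} = \frac{1}{A}$ ($h{\left(A \right)} = 1 \frac{1}{A} = \frac{1}{A}$)
$U{\left(y \right)} = \frac{39}{20}$ ($U{\left(y \right)} = 2 + \frac{1}{5 \left(-4\right)} = 2 + \frac{1}{5} \left(- \frac{1}{4}\right) = 2 - \frac{1}{20} = \frac{39}{20}$)
$U{\left(j{\left(1 \left(-1 + 5\right) \right)} \right)} - k = \frac{39}{20} - 47472 = - \frac{949401}{20}$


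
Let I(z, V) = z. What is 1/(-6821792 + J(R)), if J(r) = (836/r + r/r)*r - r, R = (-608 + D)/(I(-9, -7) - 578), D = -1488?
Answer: -1/6820956 ≈ -1.4661e-7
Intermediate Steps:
R = 2096/587 (R = (-608 - 1488)/(-9 - 578) = -2096/(-587) = -2096*(-1/587) = 2096/587 ≈ 3.5707)
J(r) = -r + r*(1 + 836/r) (J(r) = (836/r + 1)*r - r = (1 + 836/r)*r - r = r*(1 + 836/r) - r = -r + r*(1 + 836/r))
1/(-6821792 + J(R)) = 1/(-6821792 + 836) = 1/(-6820956) = -1/6820956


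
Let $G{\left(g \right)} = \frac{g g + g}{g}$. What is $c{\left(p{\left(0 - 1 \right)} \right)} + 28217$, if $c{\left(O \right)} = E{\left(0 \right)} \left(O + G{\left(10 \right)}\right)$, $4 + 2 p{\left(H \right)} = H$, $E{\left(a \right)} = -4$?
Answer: $28183$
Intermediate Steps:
$p{\left(H \right)} = -2 + \frac{H}{2}$
$G{\left(g \right)} = \frac{g + g^{2}}{g}$ ($G{\left(g \right)} = \frac{g^{2} + g}{g} = \frac{g + g^{2}}{g}$)
$c{\left(O \right)} = -44 - 4 O$ ($c{\left(O \right)} = - 4 \left(O + \left(1 + 10\right)\right) = - 4 \left(O + 11\right) = - 4 \left(11 + O\right) = -44 - 4 O$)
$c{\left(p{\left(0 - 1 \right)} \right)} + 28217 = \left(-44 - 4 \left(-2 + \frac{0 - 1}{2}\right)\right) + 28217 = \left(-44 - 4 \left(-2 + \frac{1}{2} \left(-1\right)\right)\right) + 28217 = \left(-44 - 4 \left(-2 - \frac{1}{2}\right)\right) + 28217 = \left(-44 - -10\right) + 28217 = \left(-44 + 10\right) + 28217 = -34 + 28217 = 28183$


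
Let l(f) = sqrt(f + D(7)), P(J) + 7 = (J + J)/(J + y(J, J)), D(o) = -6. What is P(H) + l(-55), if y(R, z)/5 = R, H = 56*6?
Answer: -20/3 + I*sqrt(61) ≈ -6.6667 + 7.8102*I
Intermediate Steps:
H = 336
y(R, z) = 5*R
P(J) = -20/3 (P(J) = -7 + (J + J)/(J + 5*J) = -7 + (2*J)/((6*J)) = -7 + (2*J)*(1/(6*J)) = -7 + 1/3 = -20/3)
l(f) = sqrt(-6 + f) (l(f) = sqrt(f - 6) = sqrt(-6 + f))
P(H) + l(-55) = -20/3 + sqrt(-6 - 55) = -20/3 + sqrt(-61) = -20/3 + I*sqrt(61)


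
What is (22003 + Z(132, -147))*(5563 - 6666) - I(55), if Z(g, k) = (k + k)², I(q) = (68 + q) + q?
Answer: -119608395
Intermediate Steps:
I(q) = 68 + 2*q
Z(g, k) = 4*k² (Z(g, k) = (2*k)² = 4*k²)
(22003 + Z(132, -147))*(5563 - 6666) - I(55) = (22003 + 4*(-147)²)*(5563 - 6666) - (68 + 2*55) = (22003 + 4*21609)*(-1103) - (68 + 110) = (22003 + 86436)*(-1103) - 1*178 = 108439*(-1103) - 178 = -119608217 - 178 = -119608395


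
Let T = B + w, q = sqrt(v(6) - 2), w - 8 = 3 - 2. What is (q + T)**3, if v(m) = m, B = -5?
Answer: 216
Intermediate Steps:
w = 9 (w = 8 + (3 - 2) = 8 + 1 = 9)
q = 2 (q = sqrt(6 - 2) = sqrt(4) = 2)
T = 4 (T = -5 + 9 = 4)
(q + T)**3 = (2 + 4)**3 = 6**3 = 216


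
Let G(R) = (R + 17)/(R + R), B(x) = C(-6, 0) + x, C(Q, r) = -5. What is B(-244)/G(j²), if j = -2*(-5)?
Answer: -16600/39 ≈ -425.64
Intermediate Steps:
j = 10
B(x) = -5 + x
G(R) = (17 + R)/(2*R) (G(R) = (17 + R)/((2*R)) = (17 + R)*(1/(2*R)) = (17 + R)/(2*R))
B(-244)/G(j²) = (-5 - 244)/(((17 + 10²)/(2*(10²)))) = -249*200/(17 + 100) = -249/((½)*(1/100)*117) = -249/117/200 = -249*200/117 = -16600/39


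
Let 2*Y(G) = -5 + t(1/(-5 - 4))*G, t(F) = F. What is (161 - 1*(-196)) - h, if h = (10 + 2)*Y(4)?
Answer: 1169/3 ≈ 389.67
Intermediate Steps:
Y(G) = -5/2 - G/18 (Y(G) = (-5 + G/(-5 - 4))/2 = (-5 + G/(-9))/2 = (-5 - G/9)/2 = -5/2 - G/18)
h = -98/3 (h = (10 + 2)*(-5/2 - 1/18*4) = 12*(-5/2 - 2/9) = 12*(-49/18) = -98/3 ≈ -32.667)
(161 - 1*(-196)) - h = (161 - 1*(-196)) - 1*(-98/3) = (161 + 196) + 98/3 = 357 + 98/3 = 1169/3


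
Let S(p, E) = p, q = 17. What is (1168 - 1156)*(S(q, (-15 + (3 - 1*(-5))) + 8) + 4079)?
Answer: 49152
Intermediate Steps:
(1168 - 1156)*(S(q, (-15 + (3 - 1*(-5))) + 8) + 4079) = (1168 - 1156)*(17 + 4079) = 12*4096 = 49152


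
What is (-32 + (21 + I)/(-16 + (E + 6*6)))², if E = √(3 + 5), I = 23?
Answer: 2126006/2401 + 32076*√2/2401 ≈ 904.36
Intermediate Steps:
E = 2*√2 (E = √8 = 2*√2 ≈ 2.8284)
(-32 + (21 + I)/(-16 + (E + 6*6)))² = (-32 + (21 + 23)/(-16 + (2*√2 + 6*6)))² = (-32 + 44/(-16 + (2*√2 + 36)))² = (-32 + 44/(-16 + (36 + 2*√2)))² = (-32 + 44/(20 + 2*√2))²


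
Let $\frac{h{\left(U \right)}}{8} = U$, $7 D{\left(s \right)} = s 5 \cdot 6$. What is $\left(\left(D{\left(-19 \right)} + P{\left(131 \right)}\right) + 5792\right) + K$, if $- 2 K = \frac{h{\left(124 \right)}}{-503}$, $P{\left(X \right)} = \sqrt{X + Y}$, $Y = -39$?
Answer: $\frac{20110394}{3521} + 2 \sqrt{23} \approx 5721.1$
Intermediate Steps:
$D{\left(s \right)} = \frac{30 s}{7}$ ($D{\left(s \right)} = \frac{s 5 \cdot 6}{7} = \frac{5 s 6}{7} = \frac{30 s}{7}$)
$h{\left(U \right)} = 8 U$
$P{\left(X \right)} = \sqrt{-39 + X}$ ($P{\left(X \right)} = \sqrt{X - 39} = \sqrt{-39 + X}$)
$K = \frac{496}{503}$ ($K = - \frac{8 \cdot 124 \frac{1}{-503}}{2} = - \frac{992 \left(- \frac{1}{503}\right)}{2} = \left(- \frac{1}{2}\right) \left(- \frac{992}{503}\right) = \frac{496}{503} \approx 0.98608$)
$\left(\left(D{\left(-19 \right)} + P{\left(131 \right)}\right) + 5792\right) + K = \left(\left(\frac{30}{7} \left(-19\right) + \sqrt{-39 + 131}\right) + 5792\right) + \frac{496}{503} = \left(\left(- \frac{570}{7} + \sqrt{92}\right) + 5792\right) + \frac{496}{503} = \left(\left(- \frac{570}{7} + 2 \sqrt{23}\right) + 5792\right) + \frac{496}{503} = \left(\frac{39974}{7} + 2 \sqrt{23}\right) + \frac{496}{503} = \frac{20110394}{3521} + 2 \sqrt{23}$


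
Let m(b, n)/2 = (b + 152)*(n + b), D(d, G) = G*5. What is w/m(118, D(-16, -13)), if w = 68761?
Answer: 68761/28620 ≈ 2.4025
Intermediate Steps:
D(d, G) = 5*G
m(b, n) = 2*(152 + b)*(b + n) (m(b, n) = 2*((b + 152)*(n + b)) = 2*((152 + b)*(b + n)) = 2*(152 + b)*(b + n))
w/m(118, D(-16, -13)) = 68761/(2*118² + 304*118 + 304*(5*(-13)) + 2*118*(5*(-13))) = 68761/(2*13924 + 35872 + 304*(-65) + 2*118*(-65)) = 68761/(27848 + 35872 - 19760 - 15340) = 68761/28620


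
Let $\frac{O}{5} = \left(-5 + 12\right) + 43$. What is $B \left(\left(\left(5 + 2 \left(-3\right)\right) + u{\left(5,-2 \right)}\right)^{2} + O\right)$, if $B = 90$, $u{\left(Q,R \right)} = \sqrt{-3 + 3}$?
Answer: $22590$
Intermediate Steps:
$u{\left(Q,R \right)} = 0$ ($u{\left(Q,R \right)} = \sqrt{0} = 0$)
$O = 250$ ($O = 5 \left(\left(-5 + 12\right) + 43\right) = 5 \left(7 + 43\right) = 5 \cdot 50 = 250$)
$B \left(\left(\left(5 + 2 \left(-3\right)\right) + u{\left(5,-2 \right)}\right)^{2} + O\right) = 90 \left(\left(\left(5 + 2 \left(-3\right)\right) + 0\right)^{2} + 250\right) = 90 \left(\left(\left(5 - 6\right) + 0\right)^{2} + 250\right) = 90 \left(\left(-1 + 0\right)^{2} + 250\right) = 90 \left(\left(-1\right)^{2} + 250\right) = 90 \left(1 + 250\right) = 90 \cdot 251 = 22590$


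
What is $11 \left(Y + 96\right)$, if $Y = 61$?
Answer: $1727$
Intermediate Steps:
$11 \left(Y + 96\right) = 11 \left(61 + 96\right) = 11 \cdot 157 = 1727$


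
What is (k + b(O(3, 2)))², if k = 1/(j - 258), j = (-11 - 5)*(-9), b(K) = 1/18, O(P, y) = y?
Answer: 64/29241 ≈ 0.0021887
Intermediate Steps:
b(K) = 1/18
j = 144 (j = -16*(-9) = 144)
k = -1/114 (k = 1/(144 - 258) = 1/(-114) = -1/114 ≈ -0.0087719)
(k + b(O(3, 2)))² = (-1/114 + 1/18)² = (8/171)² = 64/29241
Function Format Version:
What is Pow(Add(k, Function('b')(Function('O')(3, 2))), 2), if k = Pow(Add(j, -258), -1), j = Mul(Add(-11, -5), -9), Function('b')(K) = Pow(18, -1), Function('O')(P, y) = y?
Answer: Rational(64, 29241) ≈ 0.0021887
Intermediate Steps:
Function('b')(K) = Rational(1, 18)
j = 144 (j = Mul(-16, -9) = 144)
k = Rational(-1, 114) (k = Pow(Add(144, -258), -1) = Pow(-114, -1) = Rational(-1, 114) ≈ -0.0087719)
Pow(Add(k, Function('b')(Function('O')(3, 2))), 2) = Pow(Add(Rational(-1, 114), Rational(1, 18)), 2) = Pow(Rational(8, 171), 2) = Rational(64, 29241)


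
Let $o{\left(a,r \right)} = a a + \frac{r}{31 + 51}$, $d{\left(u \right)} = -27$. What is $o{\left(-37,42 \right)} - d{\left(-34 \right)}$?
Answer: $\frac{57257}{41} \approx 1396.5$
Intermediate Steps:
$o{\left(a,r \right)} = a^{2} + \frac{r}{82}$
$o{\left(-37,42 \right)} - d{\left(-34 \right)} = \left(\left(-37\right)^{2} + \frac{1}{82} \cdot 42\right) - -27 = \left(1369 + \frac{21}{41}\right) + 27 = \frac{56150}{41} + 27 = \frac{57257}{41}$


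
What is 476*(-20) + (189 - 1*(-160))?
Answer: -9171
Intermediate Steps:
476*(-20) + (189 - 1*(-160)) = -9520 + (189 + 160) = -9520 + 349 = -9171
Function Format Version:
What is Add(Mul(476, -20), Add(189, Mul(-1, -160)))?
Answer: -9171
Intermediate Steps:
Add(Mul(476, -20), Add(189, Mul(-1, -160))) = Add(-9520, Add(189, 160)) = Add(-9520, 349) = -9171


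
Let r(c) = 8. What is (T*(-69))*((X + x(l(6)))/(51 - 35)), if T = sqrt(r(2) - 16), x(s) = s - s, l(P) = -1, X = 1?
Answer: -69*I*sqrt(2)/8 ≈ -12.198*I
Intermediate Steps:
x(s) = 0
T = 2*I*sqrt(2) (T = sqrt(8 - 16) = sqrt(-8) = 2*I*sqrt(2) ≈ 2.8284*I)
(T*(-69))*((X + x(l(6)))/(51 - 35)) = ((2*I*sqrt(2))*(-69))*((1 + 0)/(51 - 35)) = (-138*I*sqrt(2))*(1/16) = (-138*I*sqrt(2))*(1*(1/16)) = -138*I*sqrt(2)*(1/16) = -69*I*sqrt(2)/8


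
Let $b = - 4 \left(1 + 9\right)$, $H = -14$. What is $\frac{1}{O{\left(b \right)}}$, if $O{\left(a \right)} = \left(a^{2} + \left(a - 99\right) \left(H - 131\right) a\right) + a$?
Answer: $- \frac{1}{804640} \approx -1.2428 \cdot 10^{-6}$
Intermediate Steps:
$b = -40$ ($b = \left(-4\right) 10 = -40$)
$O{\left(a \right)} = a + a^{2} + a \left(14355 - 145 a\right)$ ($O{\left(a \right)} = \left(a^{2} + \left(a - 99\right) \left(-14 - 131\right) a\right) + a = \left(a^{2} + \left(-99 + a\right) \left(-145\right) a\right) + a = \left(a^{2} + \left(14355 - 145 a\right) a\right) + a = \left(a^{2} + a \left(14355 - 145 a\right)\right) + a = a + a^{2} + a \left(14355 - 145 a\right)$)
$\frac{1}{O{\left(b \right)}} = \frac{1}{4 \left(-40\right) \left(3589 - -1440\right)} = \frac{1}{4 \left(-40\right) \left(3589 + 1440\right)} = \frac{1}{4 \left(-40\right) 5029} = \frac{1}{-804640} = - \frac{1}{804640}$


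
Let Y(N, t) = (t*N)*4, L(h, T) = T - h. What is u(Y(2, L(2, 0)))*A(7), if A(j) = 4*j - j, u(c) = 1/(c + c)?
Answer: -21/32 ≈ -0.65625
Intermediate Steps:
Y(N, t) = 4*N*t (Y(N, t) = (N*t)*4 = 4*N*t)
u(c) = 1/(2*c)
A(j) = 3*j
u(Y(2, L(2, 0)))*A(7) = (1/(2*((4*2*(0 - 1*2)))))*(3*7) = (1/(2*((4*2*(0 - 2)))))*21 = (1/(2*((4*2*(-2)))))*21 = ((½)/(-16))*21 = ((½)*(-1/16))*21 = -1/32*21 = -21/32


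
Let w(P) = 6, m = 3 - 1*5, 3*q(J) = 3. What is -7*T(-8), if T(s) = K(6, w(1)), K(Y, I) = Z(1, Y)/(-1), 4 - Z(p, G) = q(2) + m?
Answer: 35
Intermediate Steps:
q(J) = 1 (q(J) = (⅓)*3 = 1)
m = -2 (m = 3 - 5 = -2)
Z(p, G) = 5 (Z(p, G) = 4 - (1 - 2) = 4 - 1*(-1) = 4 + 1 = 5)
K(Y, I) = -5 (K(Y, I) = 5/(-1) = 5*(-1) = -5)
T(s) = -5
-7*T(-8) = -7*(-5) = 35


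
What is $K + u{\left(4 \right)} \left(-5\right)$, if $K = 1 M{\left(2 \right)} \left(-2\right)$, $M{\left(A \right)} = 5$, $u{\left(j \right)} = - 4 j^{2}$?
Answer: $310$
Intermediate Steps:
$K = -10$ ($K = 1 \cdot 5 \left(-2\right) = 1 \left(-10\right) = -10$)
$K + u{\left(4 \right)} \left(-5\right) = -10 + - 4 \cdot 4^{2} \left(-5\right) = -10 + \left(-4\right) 16 \left(-5\right) = -10 - -320 = -10 + 320 = 310$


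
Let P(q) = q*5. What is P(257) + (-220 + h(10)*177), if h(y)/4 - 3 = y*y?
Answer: 73989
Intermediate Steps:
P(q) = 5*q
h(y) = 12 + 4*y² (h(y) = 12 + 4*(y*y) = 12 + 4*y²)
P(257) + (-220 + h(10)*177) = 5*257 + (-220 + (12 + 4*10²)*177) = 1285 + (-220 + (12 + 4*100)*177) = 1285 + (-220 + (12 + 400)*177) = 1285 + (-220 + 412*177) = 1285 + (-220 + 72924) = 1285 + 72704 = 73989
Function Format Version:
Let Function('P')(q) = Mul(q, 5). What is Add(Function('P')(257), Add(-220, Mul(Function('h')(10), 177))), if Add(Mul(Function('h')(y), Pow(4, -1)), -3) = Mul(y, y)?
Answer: 73989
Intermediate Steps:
Function('P')(q) = Mul(5, q)
Function('h')(y) = Add(12, Mul(4, Pow(y, 2))) (Function('h')(y) = Add(12, Mul(4, Mul(y, y))) = Add(12, Mul(4, Pow(y, 2))))
Add(Function('P')(257), Add(-220, Mul(Function('h')(10), 177))) = Add(Mul(5, 257), Add(-220, Mul(Add(12, Mul(4, Pow(10, 2))), 177))) = Add(1285, Add(-220, Mul(Add(12, Mul(4, 100)), 177))) = Add(1285, Add(-220, Mul(Add(12, 400), 177))) = Add(1285, Add(-220, Mul(412, 177))) = Add(1285, Add(-220, 72924)) = Add(1285, 72704) = 73989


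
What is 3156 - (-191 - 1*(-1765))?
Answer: 1582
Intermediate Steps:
3156 - (-191 - 1*(-1765)) = 3156 - (-191 + 1765) = 3156 - 1*1574 = 3156 - 1574 = 1582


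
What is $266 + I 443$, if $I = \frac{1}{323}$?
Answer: $\frac{86361}{323} \approx 267.37$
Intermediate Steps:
$I = \frac{1}{323} \approx 0.003096$
$266 + I 443 = 266 + \frac{1}{323} \cdot 443 = 266 + \frac{443}{323} = \frac{86361}{323}$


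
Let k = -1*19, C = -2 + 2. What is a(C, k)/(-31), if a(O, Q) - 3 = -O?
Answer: -3/31 ≈ -0.096774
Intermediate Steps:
C = 0
k = -19
a(O, Q) = 3 - O
a(C, k)/(-31) = (3 - 1*0)/(-31) = (3 + 0)*(-1/31) = 3*(-1/31) = -3/31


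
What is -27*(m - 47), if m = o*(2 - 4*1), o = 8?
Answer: 1701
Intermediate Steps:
m = -16 (m = 8*(2 - 4*1) = 8*(2 - 4) = 8*(-2) = -16)
-27*(m - 47) = -27*(-16 - 47) = -27*(-63) = 1701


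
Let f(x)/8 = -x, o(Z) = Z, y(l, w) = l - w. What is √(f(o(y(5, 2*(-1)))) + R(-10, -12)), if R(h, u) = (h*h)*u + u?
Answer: 2*I*√317 ≈ 35.609*I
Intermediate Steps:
f(x) = -8*x (f(x) = 8*(-x) = -8*x)
R(h, u) = u + u*h² (R(h, u) = h²*u + u = u*h² + u = u + u*h²)
√(f(o(y(5, 2*(-1)))) + R(-10, -12)) = √(-8*(5 - 2*(-1)) - 12*(1 + (-10)²)) = √(-8*(5 - 1*(-2)) - 12*(1 + 100)) = √(-8*(5 + 2) - 12*101) = √(-8*7 - 1212) = √(-56 - 1212) = √(-1268) = 2*I*√317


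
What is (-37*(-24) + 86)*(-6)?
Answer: -5844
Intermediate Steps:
(-37*(-24) + 86)*(-6) = (888 + 86)*(-6) = 974*(-6) = -5844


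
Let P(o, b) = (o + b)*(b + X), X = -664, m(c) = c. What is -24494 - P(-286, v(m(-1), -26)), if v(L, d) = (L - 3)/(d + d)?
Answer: -36220913/169 ≈ -2.1433e+5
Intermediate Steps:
v(L, d) = (-3 + L)/(2*d) (v(L, d) = (-3 + L)/((2*d)) = (-3 + L)*(1/(2*d)) = (-3 + L)/(2*d))
P(o, b) = (-664 + b)*(b + o) (P(o, b) = (o + b)*(b - 664) = (b + o)*(-664 + b) = (-664 + b)*(b + o))
-24494 - P(-286, v(m(-1), -26)) = -24494 - (((½)*(-3 - 1)/(-26))² - 332*(-3 - 1)/(-26) - 664*(-286) + ((½)*(-3 - 1)/(-26))*(-286)) = -24494 - (((½)*(-1/26)*(-4))² - 332*(-1)*(-4)/26 + 189904 + ((½)*(-1/26)*(-4))*(-286)) = -24494 - ((1/13)² - 664*1/13 + 189904 + (1/13)*(-286)) = -24494 - (1/169 - 664/13 + 189904 - 22) = -24494 - 1*32081427/169 = -24494 - 32081427/169 = -36220913/169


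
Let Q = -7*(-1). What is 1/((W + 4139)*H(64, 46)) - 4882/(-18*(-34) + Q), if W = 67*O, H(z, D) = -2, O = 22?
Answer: -54805951/6948894 ≈ -7.8870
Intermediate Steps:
Q = 7
W = 1474 (W = 67*22 = 1474)
1/((W + 4139)*H(64, 46)) - 4882/(-18*(-34) + Q) = 1/((1474 + 4139)*(-2)) - 4882/(-18*(-34) + 7) = -1/2/5613 - 4882/(612 + 7) = (1/5613)*(-1/2) - 4882/619 = -1/11226 - 4882*1/619 = -1/11226 - 4882/619 = -54805951/6948894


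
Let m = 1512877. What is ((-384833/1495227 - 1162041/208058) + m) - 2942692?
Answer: -444808598211296911/311093939166 ≈ -1.4298e+6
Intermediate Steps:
((-384833/1495227 - 1162041/208058) + m) - 2942692 = ((-384833/1495227 - 1162041/208058) + 1512877) - 2942692 = (-1817582662621/311093939166 + 1512877) - 2942692 = 470645047820977961/311093939166 - 2942692 = -444808598211296911/311093939166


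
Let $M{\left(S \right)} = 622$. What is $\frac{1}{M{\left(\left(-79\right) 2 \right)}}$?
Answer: $\frac{1}{622} \approx 0.0016077$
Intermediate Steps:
$\frac{1}{M{\left(\left(-79\right) 2 \right)}} = \frac{1}{622}$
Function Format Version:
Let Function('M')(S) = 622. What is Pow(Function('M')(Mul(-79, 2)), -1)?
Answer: Rational(1, 622) ≈ 0.0016077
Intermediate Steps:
Pow(Function('M')(Mul(-79, 2)), -1) = Pow(622, -1) = Rational(1, 622)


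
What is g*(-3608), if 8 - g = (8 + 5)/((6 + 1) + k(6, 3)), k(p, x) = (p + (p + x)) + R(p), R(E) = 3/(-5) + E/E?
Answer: -374781/14 ≈ -26770.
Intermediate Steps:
R(E) = ⅖ (R(E) = 3*(-⅕) + 1 = -⅗ + 1 = ⅖)
k(p, x) = ⅖ + x + 2*p (k(p, x) = (p + (p + x)) + ⅖ = (x + 2*p) + ⅖ = ⅖ + x + 2*p)
g = 831/112 (g = 8 - (8 + 5)/((6 + 1) + (⅖ + 3 + 2*6)) = 8 - 13/(7 + (⅖ + 3 + 12)) = 8 - 13/(7 + 77/5) = 8 - 13/112/5 = 8 - 13*5/112 = 8 - 1*65/112 = 8 - 65/112 = 831/112 ≈ 7.4196)
g*(-3608) = (831/112)*(-3608) = -374781/14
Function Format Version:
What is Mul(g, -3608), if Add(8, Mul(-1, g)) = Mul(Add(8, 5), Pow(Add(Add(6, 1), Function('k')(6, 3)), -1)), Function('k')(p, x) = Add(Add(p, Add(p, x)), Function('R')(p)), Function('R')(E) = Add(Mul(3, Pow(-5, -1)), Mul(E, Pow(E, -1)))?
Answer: Rational(-374781, 14) ≈ -26770.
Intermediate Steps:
Function('R')(E) = Rational(2, 5) (Function('R')(E) = Add(Mul(3, Rational(-1, 5)), 1) = Add(Rational(-3, 5), 1) = Rational(2, 5))
Function('k')(p, x) = Add(Rational(2, 5), x, Mul(2, p)) (Function('k')(p, x) = Add(Add(p, Add(p, x)), Rational(2, 5)) = Add(Add(x, Mul(2, p)), Rational(2, 5)) = Add(Rational(2, 5), x, Mul(2, p)))
g = Rational(831, 112) (g = Add(8, Mul(-1, Mul(Add(8, 5), Pow(Add(Add(6, 1), Add(Rational(2, 5), 3, Mul(2, 6))), -1)))) = Add(8, Mul(-1, Mul(13, Pow(Add(7, Add(Rational(2, 5), 3, 12)), -1)))) = Add(8, Mul(-1, Mul(13, Pow(Add(7, Rational(77, 5)), -1)))) = Add(8, Mul(-1, Mul(13, Pow(Rational(112, 5), -1)))) = Add(8, Mul(-1, Mul(13, Rational(5, 112)))) = Add(8, Mul(-1, Rational(65, 112))) = Add(8, Rational(-65, 112)) = Rational(831, 112) ≈ 7.4196)
Mul(g, -3608) = Mul(Rational(831, 112), -3608) = Rational(-374781, 14)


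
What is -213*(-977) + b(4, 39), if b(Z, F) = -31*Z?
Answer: 207977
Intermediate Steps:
-213*(-977) + b(4, 39) = -213*(-977) - 31*4 = 208101 - 124 = 207977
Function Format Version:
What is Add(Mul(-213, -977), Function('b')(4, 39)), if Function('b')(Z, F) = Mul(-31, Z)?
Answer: 207977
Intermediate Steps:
Add(Mul(-213, -977), Function('b')(4, 39)) = Add(Mul(-213, -977), Mul(-31, 4)) = Add(208101, -124) = 207977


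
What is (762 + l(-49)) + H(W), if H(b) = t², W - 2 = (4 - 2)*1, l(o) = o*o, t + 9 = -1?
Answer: 3263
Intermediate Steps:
t = -10 (t = -9 - 1 = -10)
l(o) = o²
W = 4 (W = 2 + (4 - 2)*1 = 2 + 2*1 = 2 + 2 = 4)
H(b) = 100 (H(b) = (-10)² = 100)
(762 + l(-49)) + H(W) = (762 + (-49)²) + 100 = (762 + 2401) + 100 = 3163 + 100 = 3263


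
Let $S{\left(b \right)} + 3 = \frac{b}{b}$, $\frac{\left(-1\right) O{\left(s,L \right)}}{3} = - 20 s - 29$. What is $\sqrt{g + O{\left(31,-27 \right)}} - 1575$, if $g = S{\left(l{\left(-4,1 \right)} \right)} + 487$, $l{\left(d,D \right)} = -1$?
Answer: $-1575 + 8 \sqrt{38} \approx -1525.7$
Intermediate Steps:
$O{\left(s,L \right)} = 87 + 60 s$ ($O{\left(s,L \right)} = - 3 \left(- 20 s - 29\right) = - 3 \left(-29 - 20 s\right) = 87 + 60 s$)
$S{\left(b \right)} = -2$ ($S{\left(b \right)} = -3 + \frac{b}{b} = -3 + 1 = -2$)
$g = 485$ ($g = -2 + 487 = 485$)
$\sqrt{g + O{\left(31,-27 \right)}} - 1575 = \sqrt{485 + \left(87 + 60 \cdot 31\right)} - 1575 = \sqrt{485 + \left(87 + 1860\right)} - 1575 = \sqrt{485 + 1947} - 1575 = \sqrt{2432} - 1575 = 8 \sqrt{38} - 1575 = -1575 + 8 \sqrt{38}$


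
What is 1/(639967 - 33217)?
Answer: 1/606750 ≈ 1.6481e-6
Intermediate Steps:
1/(639967 - 33217) = 1/606750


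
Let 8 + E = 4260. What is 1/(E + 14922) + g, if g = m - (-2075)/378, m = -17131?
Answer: -31030448926/1811943 ≈ -17126.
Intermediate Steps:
E = 4252 (E = -8 + 4260 = 4252)
g = -6473443/378 (g = -17131 - (-2075)/378 = -17131 - 1*(-2075/378) = -17131 + 2075/378 = -6473443/378 ≈ -17126.)
1/(E + 14922) + g = 1/(4252 + 14922) - 6473443/378 = 1/19174 - 6473443/378 = -31030448926/1811943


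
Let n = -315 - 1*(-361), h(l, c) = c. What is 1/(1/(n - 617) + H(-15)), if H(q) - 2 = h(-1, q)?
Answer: -571/7424 ≈ -0.076913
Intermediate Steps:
n = 46 (n = -315 + 361 = 46)
H(q) = 2 + q
1/(1/(n - 617) + H(-15)) = 1/(1/(46 - 617) + (2 - 15)) = 1/(1/(-571) - 13) = 1/(-1/571 - 13) = 1/(-7424/571) = -571/7424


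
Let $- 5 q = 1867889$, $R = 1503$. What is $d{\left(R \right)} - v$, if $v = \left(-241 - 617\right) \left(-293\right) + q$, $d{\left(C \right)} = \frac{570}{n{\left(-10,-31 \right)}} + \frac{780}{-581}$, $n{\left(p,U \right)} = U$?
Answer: $\frac{11001485359}{90055} \approx 1.2216 \cdot 10^{5}$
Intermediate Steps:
$q = - \frac{1867889}{5}$ ($q = \left(- \frac{1}{5}\right) 1867889 = - \frac{1867889}{5} \approx -3.7358 \cdot 10^{5}$)
$d{\left(C \right)} = - \frac{355350}{18011}$ ($d{\left(C \right)} = \frac{570}{-31} + \frac{780}{-581} = 570 \left(- \frac{1}{31}\right) + 780 \left(- \frac{1}{581}\right) = - \frac{570}{31} - \frac{780}{581} = - \frac{355350}{18011}$)
$v = - \frac{610919}{5}$ ($v = \left(-241 - 617\right) \left(-293\right) - \frac{1867889}{5} = \left(-858\right) \left(-293\right) - \frac{1867889}{5} = 251394 - \frac{1867889}{5} = - \frac{610919}{5} \approx -1.2218 \cdot 10^{5}$)
$d{\left(R \right)} - v = - \frac{355350}{18011} - - \frac{610919}{5} = - \frac{355350}{18011} + \frac{610919}{5} = \frac{11001485359}{90055}$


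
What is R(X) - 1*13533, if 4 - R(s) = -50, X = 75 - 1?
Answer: -13479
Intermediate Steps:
X = 74
R(s) = 54 (R(s) = 4 - 1*(-50) = 4 + 50 = 54)
R(X) - 1*13533 = 54 - 1*13533 = 54 - 13533 = -13479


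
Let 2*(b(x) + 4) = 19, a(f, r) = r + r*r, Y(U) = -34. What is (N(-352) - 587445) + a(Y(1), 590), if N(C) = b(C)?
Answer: -477499/2 ≈ -2.3875e+5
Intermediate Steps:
a(f, r) = r + r²
b(x) = 11/2 (b(x) = -4 + (½)*19 = -4 + 19/2 = 11/2)
N(C) = 11/2
(N(-352) - 587445) + a(Y(1), 590) = (11/2 - 587445) + 590*(1 + 590) = -1174879/2 + 590*591 = -1174879/2 + 348690 = -477499/2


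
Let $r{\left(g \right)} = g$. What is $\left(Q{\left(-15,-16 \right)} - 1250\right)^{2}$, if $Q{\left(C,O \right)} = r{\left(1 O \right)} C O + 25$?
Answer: $25654225$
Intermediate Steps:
$Q{\left(C,O \right)} = 25 + C O^{2}$ ($Q{\left(C,O \right)} = 1 O C O + 25 = O C O + 25 = C O O + 25 = C O^{2} + 25 = 25 + C O^{2}$)
$\left(Q{\left(-15,-16 \right)} - 1250\right)^{2} = \left(\left(25 - 15 \left(-16\right)^{2}\right) - 1250\right)^{2} = \left(\left(25 - 3840\right) - 1250\right)^{2} = \left(-3815 - 1250\right)^{2} = \left(-5065\right)^{2} = 25654225$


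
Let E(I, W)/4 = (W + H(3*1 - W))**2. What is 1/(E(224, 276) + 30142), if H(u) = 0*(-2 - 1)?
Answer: 1/334846 ≈ 2.9864e-6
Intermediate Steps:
H(u) = 0 (H(u) = 0*(-3) = 0)
E(I, W) = 4*W**2 (E(I, W) = 4*(W + 0)**2 = 4*W**2)
1/(E(224, 276) + 30142) = 1/(4*276**2 + 30142) = 1/(4*76176 + 30142) = 1/(304704 + 30142) = 1/334846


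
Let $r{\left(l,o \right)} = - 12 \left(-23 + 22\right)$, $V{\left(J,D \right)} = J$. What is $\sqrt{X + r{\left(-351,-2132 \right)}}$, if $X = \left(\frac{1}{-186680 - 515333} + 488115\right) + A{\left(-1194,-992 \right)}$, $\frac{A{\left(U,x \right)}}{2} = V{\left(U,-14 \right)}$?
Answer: $\frac{\sqrt{239382987945615878}}{702013} \approx 696.95$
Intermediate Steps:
$A{\left(U,x \right)} = 2 U$
$X = \frac{340986668450}{702013}$ ($X = \left(\frac{1}{-186680 - 515333} + 488115\right) + 2 \left(-1194\right) = \left(\frac{1}{-702013} + 488115\right) - 2388 = \left(- \frac{1}{702013} + 488115\right) - 2388 = \frac{342663075494}{702013} - 2388 = \frac{340986668450}{702013} \approx 4.8573 \cdot 10^{5}$)
$r{\left(l,o \right)} = 12$ ($r{\left(l,o \right)} = \left(-12\right) \left(-1\right) = 12$)
$\sqrt{X + r{\left(-351,-2132 \right)}} = \sqrt{\frac{340986668450}{702013} + 12} = \sqrt{\frac{340995092606}{702013}} = \frac{\sqrt{239382987945615878}}{702013}$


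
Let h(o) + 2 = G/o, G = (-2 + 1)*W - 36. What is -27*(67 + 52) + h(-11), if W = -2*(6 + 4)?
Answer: -35349/11 ≈ -3213.5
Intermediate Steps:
W = -20 (W = -2*10 = -20)
G = -16 (G = (-2 + 1)*(-20) - 36 = -1*(-20) - 36 = 20 - 36 = -16)
h(o) = -2 - 16/o
-27*(67 + 52) + h(-11) = -27*(67 + 52) + (-2 - 16/(-11)) = -27*119 + (-2 - 16*(-1/11)) = -3213 + (-2 + 16/11) = -3213 - 6/11 = -35349/11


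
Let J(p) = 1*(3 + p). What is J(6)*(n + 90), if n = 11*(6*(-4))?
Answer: -1566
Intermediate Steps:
J(p) = 3 + p
n = -264 (n = 11*(-24) = -264)
J(6)*(n + 90) = (3 + 6)*(-264 + 90) = 9*(-174) = -1566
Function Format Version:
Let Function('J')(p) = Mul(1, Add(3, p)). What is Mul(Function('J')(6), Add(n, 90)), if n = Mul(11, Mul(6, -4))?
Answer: -1566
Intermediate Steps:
Function('J')(p) = Add(3, p)
n = -264 (n = Mul(11, -24) = -264)
Mul(Function('J')(6), Add(n, 90)) = Mul(Add(3, 6), Add(-264, 90)) = Mul(9, -174) = -1566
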